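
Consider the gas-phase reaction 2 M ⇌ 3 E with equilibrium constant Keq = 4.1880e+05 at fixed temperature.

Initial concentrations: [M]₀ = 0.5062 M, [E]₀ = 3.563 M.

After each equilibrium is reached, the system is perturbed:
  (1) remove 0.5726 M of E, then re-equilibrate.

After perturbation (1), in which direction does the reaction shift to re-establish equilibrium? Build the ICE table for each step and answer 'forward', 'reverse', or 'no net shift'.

Direction: forward

Q₀ = 176.5 vs Keq = 4.1880e+05 ⇒ Q<K, forward
Step 1:
                    M           E
  Initial      0.5062       3.563
  Change      -0.4924      0.7386
  Equil       0.01379       4.302
  solve Keq expr → x = 0.2462; check Q = 4.1880e+05
Then remove 0.5726 M of E.
Step 2:
                    M           E
  Initial     0.01379       3.729
  Change    -0.002641    0.003962
  Equil       0.01115       3.733
  solve Keq expr → x = 0.001321; check Q = 4.1880e+05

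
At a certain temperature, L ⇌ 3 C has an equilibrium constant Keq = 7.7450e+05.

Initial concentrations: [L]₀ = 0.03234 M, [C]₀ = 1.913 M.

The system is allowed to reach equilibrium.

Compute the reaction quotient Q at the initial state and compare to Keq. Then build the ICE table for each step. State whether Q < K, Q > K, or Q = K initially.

Q₀ = 216.5; Q < K (proceeds forward)

Q₀ = 216.5 vs Keq = 7.7450e+05 ⇒ Q<K, forward
Step 1:
                    L           C
  Initial     0.03234       1.913
  Change     -0.03233     0.09699
  Equil    1.0485e-05        2.01
  solve Keq expr → x = 0.03233; check Q = 7.7450e+05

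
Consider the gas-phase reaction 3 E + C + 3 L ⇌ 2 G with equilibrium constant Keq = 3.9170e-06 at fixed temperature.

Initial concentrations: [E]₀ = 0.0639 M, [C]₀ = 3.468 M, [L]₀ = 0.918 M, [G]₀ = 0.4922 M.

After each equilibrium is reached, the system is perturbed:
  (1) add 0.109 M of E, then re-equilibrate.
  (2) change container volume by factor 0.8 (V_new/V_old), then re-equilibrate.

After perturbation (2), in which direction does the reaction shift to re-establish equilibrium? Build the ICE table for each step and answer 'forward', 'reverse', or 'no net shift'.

Q₀ = 346.1 vs Keq = 3.9170e-06 ⇒ Q>K, reverse
Step 1:
                    E           C           L           G
  Initial      0.0639       3.468       0.918      0.4922
  Change       0.7297      0.2432      0.7297     -0.4865
  Equil        0.7936       3.711       1.648    0.005702
  solve Keq expr → x = -0.2432; check Q = 3.9170e-06
Then add 0.109 M of E.
Step 2:
                    E           C           L           G
  Initial      0.9026       3.711       1.648    0.005702
  Change    -0.001773 -5.9102e-04   -0.001773    0.001182
  Equil        0.9009       3.711       1.646    0.006884
  solve Keq expr → x = 5.9102e-04; check Q = 3.9170e-06
Then change container volume by factor 0.8 (V_new/V_old).
Step 3:
                    E           C           L           G
  Initial       1.126       4.638       2.057    0.008605
  Change    -0.009208   -0.003069   -0.009208    0.006139
  Equil         1.117       4.635       2.048     0.01474
  solve Keq expr → x = 0.003069; check Q = 3.9170e-06

Direction: forward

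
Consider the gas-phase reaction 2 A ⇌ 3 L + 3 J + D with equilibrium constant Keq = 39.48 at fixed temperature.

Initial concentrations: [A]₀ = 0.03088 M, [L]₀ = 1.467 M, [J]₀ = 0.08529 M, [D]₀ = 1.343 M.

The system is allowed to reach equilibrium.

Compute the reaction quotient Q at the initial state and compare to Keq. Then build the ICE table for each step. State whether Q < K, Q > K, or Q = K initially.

Q₀ = 2.759; Q < K (proceeds forward)

Q₀ = 2.759 vs Keq = 39.48 ⇒ Q<K, forward
Step 1:
                    A           L           J           D
  Initial     0.03088       1.467     0.08529       1.343
  Change     -0.01813     0.02719     0.02719    0.009064
  Equil       0.01275       1.494      0.1125       1.352
  solve Keq expr → x = 0.009064; check Q = 39.48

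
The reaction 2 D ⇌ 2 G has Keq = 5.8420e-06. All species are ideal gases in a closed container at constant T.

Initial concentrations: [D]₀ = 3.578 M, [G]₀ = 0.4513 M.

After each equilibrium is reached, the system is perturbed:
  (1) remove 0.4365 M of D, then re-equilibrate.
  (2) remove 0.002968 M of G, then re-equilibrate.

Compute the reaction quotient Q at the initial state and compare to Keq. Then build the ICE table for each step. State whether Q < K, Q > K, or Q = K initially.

Q₀ = 0.01591 vs Keq = 5.8420e-06 ⇒ Q>K, reverse
Step 1:
                    D           G
  I             3.578      0.4513
  C            0.4416     -0.4416
  E              4.02    0.009715
  solve Keq expr → x = -0.2208; check Q = 5.8420e-06
Then remove 0.4365 M of D.
Step 2:
                    D           G
  I             3.583    0.009715
  C          0.001052   -0.001052
  E             3.584    0.008663
  solve Keq expr → x = -5.2624e-04; check Q = 5.8420e-06
Then remove 0.002968 M of G.
Step 3:
                    D           G
  I             3.584    0.005695
  C         -0.002961    0.002961
  E             3.581    0.008656
  solve Keq expr → x = 0.00148; check Q = 5.8420e-06

Q₀ = 0.01591; Q > K (proceeds reverse)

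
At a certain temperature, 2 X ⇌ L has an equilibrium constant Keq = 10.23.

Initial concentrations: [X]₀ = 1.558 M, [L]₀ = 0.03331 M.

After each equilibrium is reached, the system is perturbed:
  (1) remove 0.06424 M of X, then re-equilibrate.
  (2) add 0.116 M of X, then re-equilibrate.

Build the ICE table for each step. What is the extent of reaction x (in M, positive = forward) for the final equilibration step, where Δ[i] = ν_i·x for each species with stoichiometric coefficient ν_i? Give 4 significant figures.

Q₀ = 0.01372 vs Keq = 10.23 ⇒ Q<K, forward
Step 1:
                  X         L
  init        1.558   0.03331
  Δ            -1.3    0.6498
  eq         0.2584    0.6831
  solve Keq expr → x = 0.6498; check Q = 10.23
Then remove 0.06424 M of X.
Step 2:
                  X         L
  init       0.1942    0.6831
  Δ         0.05863  -0.02932
  eq         0.2528    0.6538
  solve Keq expr → x = -0.02932; check Q = 10.23
Then add 0.116 M of X.
Step 3:
                  X         L
  init       0.3688    0.6538
  Δ          -0.106   0.05298
  eq         0.2628    0.7068
  solve Keq expr → x = 0.05298; check Q = 10.23

x = 0.05298 M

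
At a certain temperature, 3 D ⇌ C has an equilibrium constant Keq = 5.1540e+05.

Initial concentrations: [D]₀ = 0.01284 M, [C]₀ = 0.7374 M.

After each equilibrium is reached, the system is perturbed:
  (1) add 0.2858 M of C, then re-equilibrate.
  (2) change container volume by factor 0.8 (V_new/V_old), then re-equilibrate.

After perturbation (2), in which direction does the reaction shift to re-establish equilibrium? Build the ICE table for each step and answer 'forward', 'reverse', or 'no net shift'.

Q₀ = 3.4834e+05 vs Keq = 5.1540e+05 ⇒ Q<K, forward
Step 1:
                  D         C
  init      0.01284    0.7374
  Δ       -0.001569 5.2306e-04
  eq        0.01127    0.7379
  solve Keq expr → x = 5.2306e-04; check Q = 5.1540e+05
Then add 0.2858 M of C.
Step 2:
                  D         C
  init      0.01127     1.024
  Δ        0.001298 -4.3257e-04
  eq        0.01257     1.023
  solve Keq expr → x = -4.3257e-04; check Q = 5.1540e+05
Then change container volume by factor 0.8 (V_new/V_old).
Step 3:
                  D         C
  init      0.01571     1.279
  Δ       -0.002169 7.2303e-04
  eq        0.01354      1.28
  solve Keq expr → x = 7.2303e-04; check Q = 5.1540e+05

Direction: forward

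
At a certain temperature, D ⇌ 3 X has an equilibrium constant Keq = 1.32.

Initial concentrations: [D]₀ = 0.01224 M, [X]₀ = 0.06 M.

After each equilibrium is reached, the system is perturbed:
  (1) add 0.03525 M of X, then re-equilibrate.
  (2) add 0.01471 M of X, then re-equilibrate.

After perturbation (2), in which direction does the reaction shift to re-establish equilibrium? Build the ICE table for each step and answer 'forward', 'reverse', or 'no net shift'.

Q₀ = 0.01765 vs Keq = 1.32 ⇒ Q<K, forward
Step 1:
                  D         X
  Initial   0.01224      0.06
  Change   -0.01159   0.03478
  Equil   6.4512e-04   0.09478
  solve Keq expr → x = 0.01159; check Q = 1.32
Then add 0.03525 M of X.
Step 2:
                  D         X
  Initial 6.4512e-04      0.13
  Change  9.1710e-04 -0.002751
  Equil    0.001562    0.1273
  solve Keq expr → x = -9.1710e-04; check Q = 1.32
Then add 0.01471 M of X.
Step 3:
                  D         X
  Initial  0.001562     0.142
  Change  5.3405e-04 -0.001602
  Equil    0.002096    0.1404
  solve Keq expr → x = -5.3405e-04; check Q = 1.32

Direction: reverse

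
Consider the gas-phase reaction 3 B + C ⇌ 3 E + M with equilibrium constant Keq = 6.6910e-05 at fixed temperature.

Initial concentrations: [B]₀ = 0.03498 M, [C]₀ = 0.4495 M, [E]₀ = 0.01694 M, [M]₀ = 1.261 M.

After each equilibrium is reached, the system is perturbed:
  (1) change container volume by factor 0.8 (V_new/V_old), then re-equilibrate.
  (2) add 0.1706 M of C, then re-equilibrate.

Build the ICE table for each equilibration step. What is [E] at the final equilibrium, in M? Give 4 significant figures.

Q₀ = 0.3186 vs Keq = 6.6910e-05 ⇒ Q>K, reverse
Step 1:
                    B           C           E           M
  Initial     0.03498      0.4495     0.01694       1.261
  Change      0.01548     0.00516    -0.01548    -0.00516
  Equil       0.05046      0.4547     0.00146       1.256
  solve Keq expr → x = -0.00516; check Q = 6.6910e-05
Then change container volume by factor 0.8 (V_new/V_old).
Step 2:
                    B           C           E           M
  Initial     0.06307      0.5683    0.001825        1.57
  Change            0           0           0           0
  Equil       0.06307      0.5683    0.001825        1.57
  solve Keq expr → x = 0; check Q = 6.6910e-05
Then add 0.1706 M of C.
Step 3:
                    B           C           E           M
  Initial     0.06307      0.7389    0.001825        1.57
  Change  -1.6171e-04 -5.3903e-05  1.6171e-04  5.3903e-05
  Equil       0.06291      0.7389    0.001987        1.57
  solve Keq expr → x = 5.3903e-05; check Q = 6.6910e-05

[E]_eq = 0.001987 M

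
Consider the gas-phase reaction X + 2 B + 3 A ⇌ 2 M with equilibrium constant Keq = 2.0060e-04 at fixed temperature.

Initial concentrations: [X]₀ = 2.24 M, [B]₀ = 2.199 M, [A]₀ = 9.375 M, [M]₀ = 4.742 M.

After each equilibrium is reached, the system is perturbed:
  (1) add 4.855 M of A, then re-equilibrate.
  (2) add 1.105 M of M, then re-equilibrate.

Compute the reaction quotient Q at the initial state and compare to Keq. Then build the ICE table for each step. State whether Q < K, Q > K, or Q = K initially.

Q₀ = 0.002519 vs Keq = 2.0060e-04 ⇒ Q>K, reverse
Step 1:
                   X          B          A          M
  init          2.24      2.199      9.375      4.742
  Δ           0.6904      1.381      2.071     -1.381
  eq            2.93       3.58      11.45      3.361
  solve Keq expr → x = -0.6904; check Q = 2.0060e-04
Then add 4.855 M of A.
Step 2:
                   X          B          A          M
  init          2.93       3.58       16.3      3.361
  Δ          -0.3261    -0.6523    -0.9784     0.6523
  eq           2.604      2.928      15.32      4.013
  solve Keq expr → x = 0.3261; check Q = 2.0060e-04
Then add 1.105 M of M.
Step 3:
                   X          B          A          M
  init         2.604      2.928      15.32      5.118
  Δ           0.1592     0.3184     0.4776    -0.3184
  eq           2.763      3.246       15.8        4.8
  solve Keq expr → x = -0.1592; check Q = 2.0060e-04

Q₀ = 0.002519; Q > K (proceeds reverse)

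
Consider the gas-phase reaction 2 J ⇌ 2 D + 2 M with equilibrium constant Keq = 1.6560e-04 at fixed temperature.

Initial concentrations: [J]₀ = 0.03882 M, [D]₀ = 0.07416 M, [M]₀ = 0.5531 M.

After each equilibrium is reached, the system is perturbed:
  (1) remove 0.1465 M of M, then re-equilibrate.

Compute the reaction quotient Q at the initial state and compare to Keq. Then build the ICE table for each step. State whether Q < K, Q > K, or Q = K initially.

Q₀ = 1.116; Q > K (proceeds reverse)

Q₀ = 1.116 vs Keq = 1.6560e-04 ⇒ Q>K, reverse
Step 1:
                   J          D          M
  init       0.03882    0.07416     0.5531
  Δ          0.07122   -0.07122   -0.07122
  eq            0.11   0.002939     0.4819
  solve Keq expr → x = -0.03561; check Q = 1.6560e-04
Then remove 0.1465 M of M.
Step 2:
                   J          D          M
  init          0.11   0.002939     0.3354
  Δ        -0.001222   0.001222   0.001222
  eq          0.1088    0.00416     0.3366
  solve Keq expr → x = 6.1082e-04; check Q = 1.6560e-04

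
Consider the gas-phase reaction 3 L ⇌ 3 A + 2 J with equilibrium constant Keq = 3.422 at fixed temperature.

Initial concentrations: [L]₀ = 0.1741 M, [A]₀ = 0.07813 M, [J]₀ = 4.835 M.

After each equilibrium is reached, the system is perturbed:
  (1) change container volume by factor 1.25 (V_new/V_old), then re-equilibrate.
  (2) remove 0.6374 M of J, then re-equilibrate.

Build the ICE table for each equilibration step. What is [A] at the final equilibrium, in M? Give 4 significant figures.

[A]_eq = 0.08222 M

Q₀ = 2.113 vs Keq = 3.422 ⇒ Q<K, forward
Step 1:
                    L           A           J
  I            0.1741     0.07813       4.835
  C         -0.008876    0.008876    0.005917
  E            0.1652     0.08701       4.841
  solve Keq expr → x = 0.002959; check Q = 3.422
Then change container volume by factor 1.25 (V_new/V_old).
Step 2:
                    L           A           J
  I            0.1322      0.0696       3.873
  C         -0.006892    0.006892    0.004595
  E            0.1253      0.0765       3.877
  solve Keq expr → x = 0.002297; check Q = 3.422
Then remove 0.6374 M of J.
Step 3:
                    L           A           J
  I            0.1253      0.0765        3.24
  C         -0.005725    0.005725    0.003817
  E            0.1196     0.08222       3.244
  solve Keq expr → x = 0.001908; check Q = 3.422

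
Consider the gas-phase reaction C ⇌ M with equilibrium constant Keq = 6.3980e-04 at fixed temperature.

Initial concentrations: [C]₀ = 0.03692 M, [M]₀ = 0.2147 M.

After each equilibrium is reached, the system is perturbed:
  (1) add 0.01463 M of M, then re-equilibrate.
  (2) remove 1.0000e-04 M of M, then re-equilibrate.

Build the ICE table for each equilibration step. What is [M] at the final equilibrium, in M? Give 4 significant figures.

Q₀ = 5.815 vs Keq = 6.3980e-04 ⇒ Q>K, reverse
Step 1:
                    C           M
  init        0.03692      0.2147
  Δ            0.2145     -0.2145
  eq           0.2515  1.6088e-04
  solve Keq expr → x = -0.2145; check Q = 6.3980e-04
Then add 0.01463 M of M.
Step 2:
                    C           M
  init         0.2515     0.01479
  Δ           0.01462    -0.01462
  eq           0.2661  1.7024e-04
  solve Keq expr → x = -0.01462; check Q = 6.3980e-04
Then remove 1.0000e-04 M of M.
Step 3:
                    C           M
  init         0.2661  7.0238e-05
  Δ       -9.9936e-05  9.9936e-05
  eq            0.266  1.7017e-04
  solve Keq expr → x = 9.9936e-05; check Q = 6.3980e-04

[M]_eq = 1.7017e-04 M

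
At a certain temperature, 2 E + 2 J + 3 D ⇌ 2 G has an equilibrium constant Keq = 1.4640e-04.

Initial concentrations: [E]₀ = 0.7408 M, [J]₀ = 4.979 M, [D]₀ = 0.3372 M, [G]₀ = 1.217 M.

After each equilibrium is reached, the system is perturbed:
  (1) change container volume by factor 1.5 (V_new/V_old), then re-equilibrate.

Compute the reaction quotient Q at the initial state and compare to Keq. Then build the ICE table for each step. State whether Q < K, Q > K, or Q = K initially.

Q₀ = 2.839; Q > K (proceeds reverse)

Q₀ = 2.839 vs Keq = 1.4640e-04 ⇒ Q>K, reverse
Step 1:
                    E           J           D           G
  I            0.7408       4.979      0.3372       1.217
  C            0.9394      0.9394       1.409     -0.9394
  E              1.68       5.918       1.746      0.2776
  solve Keq expr → x = -0.4697; check Q = 1.4640e-04
Then change container volume by factor 1.5 (V_new/V_old).
Step 2:
                    E           J           D           G
  I              1.12       3.946       1.164      0.1851
  C           0.09609     0.09609      0.1441    -0.09609
  E             1.216       4.042       1.308       0.089
  solve Keq expr → x = -0.04805; check Q = 1.4640e-04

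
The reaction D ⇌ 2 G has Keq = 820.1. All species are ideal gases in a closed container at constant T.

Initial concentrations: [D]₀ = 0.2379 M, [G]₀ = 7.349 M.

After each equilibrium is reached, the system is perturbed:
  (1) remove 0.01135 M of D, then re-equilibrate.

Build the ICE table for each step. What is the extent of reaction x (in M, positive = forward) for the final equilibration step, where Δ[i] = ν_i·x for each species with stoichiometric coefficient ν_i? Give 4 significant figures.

Q₀ = 227 vs Keq = 820.1 ⇒ Q<K, forward
Step 1:
                    D           G
  I            0.2379       7.349
  C            -0.166      0.3319
  E           0.07194       7.681
  solve Keq expr → x = 0.166; check Q = 820.1
Then remove 0.01135 M of D.
Step 2:
                    D           G
  I           0.06059       7.681
  C           0.01094    -0.02188
  E           0.07153       7.659
  solve Keq expr → x = -0.01094; check Q = 820.1

x = -0.01094 M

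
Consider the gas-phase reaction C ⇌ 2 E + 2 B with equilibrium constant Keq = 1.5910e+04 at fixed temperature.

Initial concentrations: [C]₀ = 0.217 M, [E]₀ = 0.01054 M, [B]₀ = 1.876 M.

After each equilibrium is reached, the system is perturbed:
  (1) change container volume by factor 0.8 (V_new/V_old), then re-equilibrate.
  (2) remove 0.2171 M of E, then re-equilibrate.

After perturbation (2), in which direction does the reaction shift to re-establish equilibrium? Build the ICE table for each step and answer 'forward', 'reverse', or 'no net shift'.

Q₀ = 0.001802 vs Keq = 1.5910e+04 ⇒ Q<K, forward
Step 1:
                    C           E           B
  I             0.217     0.01054       1.876
  C           -0.2169      0.4339      0.4339
  E        6.6232e-05      0.4444        2.31
  solve Keq expr → x = 0.2169; check Q = 1.5910e+04
Then change container volume by factor 0.8 (V_new/V_old).
Step 2:
                    C           E           B
  I        8.2790e-05      0.5555       2.887
  C        7.8800e-05 -1.5760e-04 -1.5760e-04
  E        1.6159e-04      0.5554       2.887
  solve Keq expr → x = -7.8800e-05; check Q = 1.5910e+04
Then remove 0.2171 M of E.
Step 3:
                    C           E           B
  I        1.6159e-04      0.3383       2.887
  C       -1.0156e-04  2.0313e-04  2.0313e-04
  E        6.0026e-05      0.3385       2.887
  solve Keq expr → x = 1.0156e-04; check Q = 1.5910e+04

Direction: forward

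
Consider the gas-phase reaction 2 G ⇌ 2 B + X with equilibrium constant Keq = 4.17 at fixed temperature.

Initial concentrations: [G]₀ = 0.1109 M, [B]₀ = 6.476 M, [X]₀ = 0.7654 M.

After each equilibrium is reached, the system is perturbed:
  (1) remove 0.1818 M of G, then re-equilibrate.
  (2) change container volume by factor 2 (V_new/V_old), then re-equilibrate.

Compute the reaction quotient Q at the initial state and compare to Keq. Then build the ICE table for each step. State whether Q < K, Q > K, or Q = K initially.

Q₀ = 2610; Q > K (proceeds reverse)

Q₀ = 2610 vs Keq = 4.17 ⇒ Q>K, reverse
Step 1:
                   G          B          X
  I           0.1109      6.476     0.7654
  C            1.104     -1.104    -0.5521
  E            1.215      5.372     0.2133
  solve Keq expr → x = -0.5521; check Q = 4.17
Then remove 0.1818 M of G.
Step 2:
                   G          B          X
  I            1.033      5.372     0.2133
  C          0.06752   -0.06752   -0.03376
  E            1.101      5.304     0.1796
  solve Keq expr → x = -0.03376; check Q = 4.17
Then change container volume by factor 2 (V_new/V_old).
Step 3:
                   G          B          X
  I           0.5504      2.652    0.08979
  C         -0.07448    0.07448    0.03724
  E           0.4759      2.727      0.127
  solve Keq expr → x = 0.03724; check Q = 4.17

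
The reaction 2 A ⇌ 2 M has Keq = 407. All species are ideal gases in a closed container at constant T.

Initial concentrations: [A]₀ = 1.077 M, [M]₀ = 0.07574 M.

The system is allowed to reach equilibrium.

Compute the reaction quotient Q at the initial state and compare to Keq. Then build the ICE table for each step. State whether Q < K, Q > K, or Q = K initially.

Q₀ = 0.004946; Q < K (proceeds forward)

Q₀ = 0.004946 vs Keq = 407 ⇒ Q<K, forward
Step 1:
                   A          M
  init         1.077    0.07574
  Δ           -1.023      1.023
  eq         0.05444      1.098
  solve Keq expr → x = 0.5113; check Q = 407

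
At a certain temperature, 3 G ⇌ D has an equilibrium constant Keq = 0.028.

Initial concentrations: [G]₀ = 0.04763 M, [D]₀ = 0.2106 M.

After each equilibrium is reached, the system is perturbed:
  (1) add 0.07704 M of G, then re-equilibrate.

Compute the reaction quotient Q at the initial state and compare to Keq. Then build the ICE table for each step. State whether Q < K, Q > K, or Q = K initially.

Q₀ = 1949 vs Keq = 0.028 ⇒ Q>K, reverse
Step 1:
                   G          D
  init       0.04763     0.2106
  Δ           0.6081    -0.2027
  eq          0.6557   0.007895
  solve Keq expr → x = -0.2027; check Q = 0.028
Then add 0.07704 M of G.
Step 2:
                   G          D
  init        0.7328   0.007895
  Δ        -0.008262   0.002754
  eq          0.7245    0.01065
  solve Keq expr → x = 0.002754; check Q = 0.028

Q₀ = 1949; Q > K (proceeds reverse)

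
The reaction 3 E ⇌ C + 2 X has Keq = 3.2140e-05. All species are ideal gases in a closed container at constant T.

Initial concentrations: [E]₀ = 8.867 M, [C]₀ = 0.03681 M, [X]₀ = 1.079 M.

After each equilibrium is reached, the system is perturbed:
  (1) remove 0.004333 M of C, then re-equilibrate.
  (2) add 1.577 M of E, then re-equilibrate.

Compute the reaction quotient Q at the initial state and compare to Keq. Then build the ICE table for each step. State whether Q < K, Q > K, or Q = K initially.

Q₀ = 6.1472e-05; Q > K (proceeds reverse)

Q₀ = 6.1472e-05 vs Keq = 3.2140e-05 ⇒ Q>K, reverse
Step 1:
                   E          C          X
  init         8.867    0.03681      1.079
  Δ           0.0481   -0.01603   -0.03207
  eq           8.915    0.02078      1.047
  solve Keq expr → x = -0.01603; check Q = 3.2140e-05
Then remove 0.004333 M of C.
Step 2:
                   E          C          X
  init         8.915    0.01644      1.047
  Δ         -0.01183   0.003942   0.007884
  eq           8.903    0.02039      1.055
  solve Keq expr → x = 0.003942; check Q = 3.2140e-05
Then add 1.577 M of E.
Step 3:
                   E          C          X
  init         10.48    0.02039      1.055
  Δ         -0.03358    0.01119    0.02238
  eq           10.45    0.03158      1.077
  solve Keq expr → x = 0.01119; check Q = 3.2140e-05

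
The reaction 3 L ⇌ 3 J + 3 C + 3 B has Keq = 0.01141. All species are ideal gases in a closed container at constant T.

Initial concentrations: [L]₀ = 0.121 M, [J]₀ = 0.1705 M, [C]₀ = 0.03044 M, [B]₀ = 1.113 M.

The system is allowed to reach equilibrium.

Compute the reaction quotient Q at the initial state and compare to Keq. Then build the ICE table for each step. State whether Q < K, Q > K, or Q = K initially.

Q₀ = 1.0880e-04 vs Keq = 0.01141 ⇒ Q<K, forward
Step 1:
                  L         J         C         B
  I           0.121    0.1705   0.03044     1.113
  C        -0.04201   0.04201   0.04201   0.04201
  E         0.07899    0.2125   0.07245     1.155
  solve Keq expr → x = 0.014; check Q = 0.01141

Q₀ = 1.0880e-04; Q < K (proceeds forward)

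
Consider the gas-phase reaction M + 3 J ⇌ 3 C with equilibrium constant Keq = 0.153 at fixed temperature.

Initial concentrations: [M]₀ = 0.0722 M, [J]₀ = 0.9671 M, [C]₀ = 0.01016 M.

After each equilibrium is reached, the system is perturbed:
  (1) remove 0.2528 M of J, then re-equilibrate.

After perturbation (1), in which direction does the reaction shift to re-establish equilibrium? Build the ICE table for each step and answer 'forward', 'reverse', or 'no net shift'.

Direction: reverse

Q₀ = 1.6059e-05 vs Keq = 0.153 ⇒ Q<K, forward
Step 1:
                  M         J         C
  Initial    0.0722    0.9671   0.01016
  Change   -0.04278   -0.1283    0.1283
  Equil     0.02942    0.8388    0.1385
  solve Keq expr → x = 0.04278; check Q = 0.153
Then remove 0.2528 M of J.
Step 2:
                  M         J         C
  Initial   0.02942     0.586    0.1385
  Change   0.009193   0.02758  -0.02758
  Equil     0.03861    0.6135    0.1109
  solve Keq expr → x = -0.009193; check Q = 0.153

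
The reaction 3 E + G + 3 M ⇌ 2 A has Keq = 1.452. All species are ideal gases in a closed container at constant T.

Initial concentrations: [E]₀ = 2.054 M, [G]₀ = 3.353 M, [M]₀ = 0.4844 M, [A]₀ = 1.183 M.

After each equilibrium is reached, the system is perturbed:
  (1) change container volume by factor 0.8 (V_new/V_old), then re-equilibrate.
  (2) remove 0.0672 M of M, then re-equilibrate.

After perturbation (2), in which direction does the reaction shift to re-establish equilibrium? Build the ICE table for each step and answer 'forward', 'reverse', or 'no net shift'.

Q₀ = 0.4238 vs Keq = 1.452 ⇒ Q<K, forward
Step 1:
                  E         G         M         A
  I           2.054     3.353    0.4844     1.183
  C         -0.1249  -0.04164   -0.1249   0.08328
  E           1.929     3.311    0.3595     1.266
  solve Keq expr → x = 0.04164; check Q = 1.452
Then change container volume by factor 0.8 (V_new/V_old).
Step 2:
                  E         G         M         A
  I           2.411     4.139    0.4494     1.583
  C         -0.1131  -0.03769   -0.1131   0.07537
  E           2.298     4.102    0.3363     1.658
  solve Keq expr → x = 0.03769; check Q = 1.452
Then remove 0.0672 M of M.
Step 3:
                  E         G         M         A
  I           2.298     4.102    0.2691     1.658
  C         0.05419   0.01806   0.05419  -0.03613
  E           2.352      4.12    0.3233     1.622
  solve Keq expr → x = -0.01806; check Q = 1.452

Direction: reverse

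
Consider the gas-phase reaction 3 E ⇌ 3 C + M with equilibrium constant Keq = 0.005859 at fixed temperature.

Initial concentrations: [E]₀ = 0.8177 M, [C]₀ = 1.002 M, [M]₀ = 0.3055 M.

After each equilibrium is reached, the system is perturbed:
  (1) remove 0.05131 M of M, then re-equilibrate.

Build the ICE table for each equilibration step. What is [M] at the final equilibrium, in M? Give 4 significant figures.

Q₀ = 0.5621 vs Keq = 0.005859 ⇒ Q>K, reverse
Step 1:
                    E           C           M
  I            0.8177       1.002      0.3055
  C            0.5249     -0.5249      -0.175
  E             1.343      0.4771      0.1305
  solve Keq expr → x = -0.175; check Q = 0.005859
Then remove 0.05131 M of M.
Step 2:
                    E           C           M
  I             1.343      0.4771     0.07923
  C          -0.04099     0.04099     0.01366
  E             1.302      0.5181     0.09289
  solve Keq expr → x = 0.01366; check Q = 0.005859

[M]_eq = 0.09289 M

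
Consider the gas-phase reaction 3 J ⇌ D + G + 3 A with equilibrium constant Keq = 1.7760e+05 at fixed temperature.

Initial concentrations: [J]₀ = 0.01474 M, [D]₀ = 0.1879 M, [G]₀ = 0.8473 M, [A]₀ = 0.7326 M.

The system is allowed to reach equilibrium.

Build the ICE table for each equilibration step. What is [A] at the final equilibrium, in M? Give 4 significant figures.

Q₀ = 1.9547e+04 vs Keq = 1.7760e+05 ⇒ Q<K, forward
Step 1:
                   J          D          G          A
  init       0.01474     0.1879     0.8473     0.7326
  Δ        -0.007564   0.002521   0.002521   0.007564
  eq        0.007176     0.1904     0.8498     0.7402
  solve Keq expr → x = 0.002521; check Q = 1.7760e+05

[A]_eq = 0.7402 M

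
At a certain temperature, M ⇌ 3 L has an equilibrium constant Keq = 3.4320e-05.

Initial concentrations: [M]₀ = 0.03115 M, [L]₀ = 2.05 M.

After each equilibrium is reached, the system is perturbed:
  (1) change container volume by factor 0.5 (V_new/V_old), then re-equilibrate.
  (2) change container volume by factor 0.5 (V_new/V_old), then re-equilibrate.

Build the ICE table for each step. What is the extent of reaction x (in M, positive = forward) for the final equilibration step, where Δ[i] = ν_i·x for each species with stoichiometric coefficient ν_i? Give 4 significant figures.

x = -0.008988 M

Q₀ = 276.6 vs Keq = 3.4320e-05 ⇒ Q>K, reverse
Step 1:
                   M          L
  init       0.03115       2.05
  Δ           0.6737     -2.021
  eq          0.7048    0.02892
  solve Keq expr → x = -0.6737; check Q = 3.4320e-05
Then change container volume by factor 0.5 (V_new/V_old).
Step 2:
                   M          L
  init          1.41    0.05784
  Δ         0.007114   -0.02134
  eq           1.417     0.0365
  solve Keq expr → x = -0.007114; check Q = 3.4320e-05
Then change container volume by factor 0.5 (V_new/V_old).
Step 3:
                   M          L
  init         2.834      0.073
  Δ         0.008988   -0.02696
  eq           2.843    0.04603
  solve Keq expr → x = -0.008988; check Q = 3.4320e-05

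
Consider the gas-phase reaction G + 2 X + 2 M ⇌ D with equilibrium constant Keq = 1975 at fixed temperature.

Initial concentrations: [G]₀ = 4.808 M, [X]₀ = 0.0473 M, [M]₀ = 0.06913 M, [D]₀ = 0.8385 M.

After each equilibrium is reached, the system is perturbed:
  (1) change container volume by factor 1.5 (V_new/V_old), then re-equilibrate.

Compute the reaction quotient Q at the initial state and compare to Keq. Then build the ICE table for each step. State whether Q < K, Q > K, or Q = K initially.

Q₀ = 1.6311e+04 vs Keq = 1975 ⇒ Q>K, reverse
Step 1:
                    G           X           M           D
  I             4.808      0.0473     0.06913      0.8385
  C           0.01934     0.03868     0.03868    -0.01934
  E             4.827     0.08598      0.1078      0.8192
  solve Keq expr → x = -0.01934; check Q = 1975
Then change container volume by factor 1.5 (V_new/V_old).
Step 2:
                    G           X           M           D
  I             3.218     0.05732     0.07187      0.5461
  C           0.01557     0.03115     0.03115    -0.01557
  E             3.234     0.08847       0.103      0.5305
  solve Keq expr → x = -0.01557; check Q = 1975

Q₀ = 1.6311e+04; Q > K (proceeds reverse)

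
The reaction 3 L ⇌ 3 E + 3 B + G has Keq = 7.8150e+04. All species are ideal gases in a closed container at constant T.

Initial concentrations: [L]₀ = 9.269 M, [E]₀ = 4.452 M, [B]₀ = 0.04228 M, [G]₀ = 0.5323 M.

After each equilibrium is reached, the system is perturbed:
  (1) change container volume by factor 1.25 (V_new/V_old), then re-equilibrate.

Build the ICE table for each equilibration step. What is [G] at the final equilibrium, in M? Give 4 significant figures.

Q₀ = 4.4579e-06 vs Keq = 7.8150e+04 ⇒ Q<K, forward
Step 1:
                  L         E         B         G
  I           9.269     4.452   0.04228    0.5323
  C          -6.759     6.759     6.759     2.253
  E            2.51     11.21     6.802     2.785
  solve Keq expr → x = 2.253; check Q = 7.8150e+04
Then change container volume by factor 1.25 (V_new/V_old).
Step 2:
                  L         E         B         G
  I           2.008     8.969     5.441     2.228
  C         -0.3374    0.3374    0.3374    0.1125
  E            1.67     9.307     5.779     2.341
  solve Keq expr → x = 0.1125; check Q = 7.8150e+04

[G]_eq = 2.341 M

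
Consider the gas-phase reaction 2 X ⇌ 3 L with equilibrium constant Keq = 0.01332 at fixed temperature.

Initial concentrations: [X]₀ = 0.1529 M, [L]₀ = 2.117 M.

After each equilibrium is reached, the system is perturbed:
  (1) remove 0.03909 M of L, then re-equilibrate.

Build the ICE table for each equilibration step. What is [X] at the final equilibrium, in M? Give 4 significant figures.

[X]_eq = 1.346 M

Q₀ = 405.8 vs Keq = 0.01332 ⇒ Q>K, reverse
Step 1:
                    X           L
  I            0.1529       2.117
  C             1.216      -1.825
  E             1.369      0.2923
  solve Keq expr → x = -0.6082; check Q = 0.01332
Then remove 0.03909 M of L.
Step 2:
                    X           L
  I             1.369      0.2532
  C           -0.0238     0.03569
  E             1.346      0.2889
  solve Keq expr → x = 0.0119; check Q = 0.01332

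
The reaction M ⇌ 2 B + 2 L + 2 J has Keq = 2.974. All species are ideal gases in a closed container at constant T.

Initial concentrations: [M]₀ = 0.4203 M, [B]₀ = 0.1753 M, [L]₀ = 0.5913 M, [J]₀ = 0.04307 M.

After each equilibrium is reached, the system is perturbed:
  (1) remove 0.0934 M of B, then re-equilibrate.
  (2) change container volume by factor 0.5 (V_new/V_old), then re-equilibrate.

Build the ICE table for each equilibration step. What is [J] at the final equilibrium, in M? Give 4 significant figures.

Q₀ = 4.7421e-05 vs Keq = 2.974 ⇒ Q<K, forward
Step 1:
                   M          B          L          J
  init        0.4203     0.1753     0.5913    0.04307
  Δ          -0.3006     0.6012     0.6012     0.6012
  eq          0.1197     0.7765      1.193     0.6443
  solve Keq expr → x = 0.3006; check Q = 2.974
Then remove 0.0934 M of B.
Step 2:
                   M          B          L          J
  init        0.1197     0.6831      1.193     0.6443
  Δ          -0.0107     0.0214     0.0214     0.0214
  eq           0.109     0.7045      1.214     0.6657
  solve Keq expr → x = 0.0107; check Q = 2.974
Then change container volume by factor 0.5 (V_new/V_old).
Step 3:
                   M          B          L          J
  init         0.218      1.409      2.428      1.331
  Δ           0.2807    -0.5615    -0.5615    -0.5615
  eq          0.4987     0.8476      1.866     0.7699
  solve Keq expr → x = -0.2807; check Q = 2.974

[J]_eq = 0.7699 M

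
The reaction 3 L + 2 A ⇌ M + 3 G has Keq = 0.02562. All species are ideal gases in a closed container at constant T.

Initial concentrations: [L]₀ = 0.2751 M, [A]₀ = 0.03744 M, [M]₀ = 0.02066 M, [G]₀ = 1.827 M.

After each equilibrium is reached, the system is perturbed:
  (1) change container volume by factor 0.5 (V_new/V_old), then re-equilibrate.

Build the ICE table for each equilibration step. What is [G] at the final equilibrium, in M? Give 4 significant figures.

[G]_eq = 3.53 M

Q₀ = 4317 vs Keq = 0.02562 ⇒ Q>K, reverse
Step 1:
                    L           A           M           G
  I            0.2751     0.03744     0.02066       1.827
  C           0.06198     0.04132    -0.02066    -0.06198
  E            0.3371     0.07876  1.1069e-06       1.765
  solve Keq expr → x = -0.02066; check Q = 0.02562
Then change container volume by factor 0.5 (V_new/V_old).
Step 2:
                    L           A           M           G
  I            0.6742      0.1575  2.2138e-06        3.53
  C       -6.6401e-06 -4.4267e-06  2.2134e-06  6.6401e-06
  E            0.6741      0.1575  4.4271e-06        3.53
  solve Keq expr → x = 2.2134e-06; check Q = 0.02562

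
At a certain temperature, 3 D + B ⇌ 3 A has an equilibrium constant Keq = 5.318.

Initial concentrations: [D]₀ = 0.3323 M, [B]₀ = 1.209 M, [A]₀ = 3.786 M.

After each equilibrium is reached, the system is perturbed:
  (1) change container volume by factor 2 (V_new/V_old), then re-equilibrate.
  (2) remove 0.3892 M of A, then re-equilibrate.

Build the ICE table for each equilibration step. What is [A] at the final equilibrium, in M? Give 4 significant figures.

[A]_eq = 1.027 M

Q₀ = 1223 vs Keq = 5.318 ⇒ Q>K, reverse
Step 1:
                   D          B          A
  init        0.3323      1.209      3.786
  Δ            1.031     0.3436     -1.031
  eq           1.363      1.553      2.755
  solve Keq expr → x = -0.3436; check Q = 5.318
Then change container volume by factor 2 (V_new/V_old).
Step 2:
                   D          B          A
  init        0.6816     0.7763      1.378
  Δ           0.1022    0.03406    -0.1022
  eq          0.7837     0.8104      1.275
  solve Keq expr → x = -0.03406; check Q = 5.318
Then remove 0.3892 M of A.
Step 3:
                   D          B          A
  init        0.7837     0.8104     0.8862
  Δ          -0.1403   -0.04677     0.1403
  eq          0.6434     0.7636      1.027
  solve Keq expr → x = 0.04677; check Q = 5.318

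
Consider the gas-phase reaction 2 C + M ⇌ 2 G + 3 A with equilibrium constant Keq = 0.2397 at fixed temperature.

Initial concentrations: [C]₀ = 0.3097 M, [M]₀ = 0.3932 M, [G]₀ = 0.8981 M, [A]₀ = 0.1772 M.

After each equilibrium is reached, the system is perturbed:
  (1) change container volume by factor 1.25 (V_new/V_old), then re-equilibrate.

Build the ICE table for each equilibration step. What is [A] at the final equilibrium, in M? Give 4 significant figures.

[A]_eq = 0.184 M

Q₀ = 0.119 vs Keq = 0.2397 ⇒ Q<K, forward
Step 1:
                    C           M           G           A
  Initial      0.3097      0.3932      0.8981      0.1772
  Change     -0.02087    -0.01043     0.02087      0.0313
  Equil        0.2888      0.3828       0.919      0.2085
  solve Keq expr → x = 0.01043; check Q = 0.2397
Then change container volume by factor 1.25 (V_new/V_old).
Step 2:
                    C           M           G           A
  Initial      0.2311      0.3062      0.7352      0.1668
  Change     -0.01147   -0.005736     0.01147     0.01721
  Equil        0.2196      0.3005      0.7466       0.184
  solve Keq expr → x = 0.005736; check Q = 0.2397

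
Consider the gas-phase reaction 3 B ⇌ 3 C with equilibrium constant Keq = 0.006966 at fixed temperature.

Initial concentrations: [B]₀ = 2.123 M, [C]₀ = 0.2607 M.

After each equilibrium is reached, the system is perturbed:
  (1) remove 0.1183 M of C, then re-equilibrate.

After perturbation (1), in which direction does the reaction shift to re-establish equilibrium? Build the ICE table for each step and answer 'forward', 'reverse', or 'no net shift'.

Q₀ = 0.001852 vs Keq = 0.006966 ⇒ Q<K, forward
Step 1:
                    B           C
  Initial       2.123      0.2607
  Change      -0.1215      0.1215
  Equil         2.001      0.3822
  solve Keq expr → x = 0.04051; check Q = 0.006966
Then remove 0.1183 M of C.
Step 2:
                    B           C
  Initial       2.001      0.2639
  Change     -0.09933     0.09933
  Equil         1.902      0.3633
  solve Keq expr → x = 0.03311; check Q = 0.006966

Direction: forward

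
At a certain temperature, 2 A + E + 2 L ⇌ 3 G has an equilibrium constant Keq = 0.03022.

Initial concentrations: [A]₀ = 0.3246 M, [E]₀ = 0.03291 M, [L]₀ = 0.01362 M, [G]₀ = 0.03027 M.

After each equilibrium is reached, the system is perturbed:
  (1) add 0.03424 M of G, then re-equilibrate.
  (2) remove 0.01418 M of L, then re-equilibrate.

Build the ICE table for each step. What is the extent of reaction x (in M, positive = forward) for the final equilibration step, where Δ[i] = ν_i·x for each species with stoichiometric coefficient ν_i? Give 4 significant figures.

x = -4.7860e-04 M

Q₀ = 43.12 vs Keq = 0.03022 ⇒ Q>K, reverse
Step 1:
                   A          E          L          G
  I           0.3246    0.03291    0.01362    0.03027
  C          0.01677   0.008383    0.01677   -0.02515
  E           0.3414    0.04129    0.03039   0.005121
  solve Keq expr → x = -0.008383; check Q = 0.03022
Then add 0.03424 M of G.
Step 2:
                   A          E          L          G
  I           0.3414    0.04129    0.03039    0.03936
  C          0.02082    0.01041    0.02082   -0.03123
  E           0.3622     0.0517    0.05121    0.00813
  solve Keq expr → x = -0.01041; check Q = 0.03022
Then remove 0.01418 M of L.
Step 3:
                   A          E          L          G
  I           0.3622     0.0517    0.03703    0.00813
  C       9.5719e-04 4.7860e-04 9.5719e-04  -0.001436
  E           0.3631    0.05218    0.03798   0.006695
  solve Keq expr → x = -4.7860e-04; check Q = 0.03022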